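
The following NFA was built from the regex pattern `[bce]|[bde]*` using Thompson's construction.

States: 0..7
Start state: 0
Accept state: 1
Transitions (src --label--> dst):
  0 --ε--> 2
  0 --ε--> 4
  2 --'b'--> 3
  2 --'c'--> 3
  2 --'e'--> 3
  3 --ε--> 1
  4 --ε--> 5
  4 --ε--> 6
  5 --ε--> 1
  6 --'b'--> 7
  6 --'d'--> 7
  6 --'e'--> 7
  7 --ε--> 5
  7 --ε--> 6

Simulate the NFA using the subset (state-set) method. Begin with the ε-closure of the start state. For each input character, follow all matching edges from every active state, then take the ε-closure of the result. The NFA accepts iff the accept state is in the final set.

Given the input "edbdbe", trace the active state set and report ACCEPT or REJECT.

start: ε-closure({0}) = {0,1,2,4,5,6}
'e' @ 1: {1,3,5,6,7}  [accepting]
'd' @ 2: {1,5,6,7}  [accepting]
'b' @ 3: {1,5,6,7}  [accepting]
'd' @ 4: {1,5,6,7}  [accepting]
'b' @ 5: {1,5,6,7}  [accepting]
'e' @ 6: {1,5,6,7}  [accepting]
after full input: {1,5,6,7}  (accept=1 in)

Answer: ACCEPT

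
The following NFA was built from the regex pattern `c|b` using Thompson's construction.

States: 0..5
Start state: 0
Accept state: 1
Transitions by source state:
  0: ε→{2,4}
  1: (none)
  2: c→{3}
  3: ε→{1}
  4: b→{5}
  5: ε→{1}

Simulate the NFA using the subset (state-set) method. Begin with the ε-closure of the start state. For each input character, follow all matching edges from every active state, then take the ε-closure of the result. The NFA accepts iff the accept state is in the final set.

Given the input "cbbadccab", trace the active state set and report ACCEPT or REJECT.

start: ε-closure({0}) = {0,2,4}
'c' @ 1: {1,3}  (accept∈set)
'b' @ 2: {}  — state set empty
rest 'badccab' ignored (set empty)
after full input: {}  (accept=1 not in)

Answer: REJECT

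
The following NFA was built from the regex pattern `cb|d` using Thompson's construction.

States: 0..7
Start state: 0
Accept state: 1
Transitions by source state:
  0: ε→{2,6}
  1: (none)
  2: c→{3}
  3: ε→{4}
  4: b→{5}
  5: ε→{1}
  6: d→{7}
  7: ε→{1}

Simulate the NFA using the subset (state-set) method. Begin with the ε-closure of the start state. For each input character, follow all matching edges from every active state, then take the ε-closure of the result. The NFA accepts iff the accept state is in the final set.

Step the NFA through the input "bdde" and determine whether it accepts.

Answer: REJECT

Steps:
initial (ε-close {0}): {0,2,6}
'b' @ 1: {}  — state set empty
rest 'dde' ignored (set empty)
final: {}; accept 1 not in set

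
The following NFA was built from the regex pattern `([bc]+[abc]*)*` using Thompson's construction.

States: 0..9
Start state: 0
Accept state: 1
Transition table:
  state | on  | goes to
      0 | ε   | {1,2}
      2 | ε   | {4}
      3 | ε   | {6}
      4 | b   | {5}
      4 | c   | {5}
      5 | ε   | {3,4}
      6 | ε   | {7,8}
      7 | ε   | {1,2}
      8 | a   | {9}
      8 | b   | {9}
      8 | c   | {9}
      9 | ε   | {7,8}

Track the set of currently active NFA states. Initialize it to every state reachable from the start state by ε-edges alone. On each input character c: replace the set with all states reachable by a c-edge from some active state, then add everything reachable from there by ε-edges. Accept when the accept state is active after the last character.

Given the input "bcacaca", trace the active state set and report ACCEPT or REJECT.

S₀ = ε-closure({0}) = {0,1,2,4}
'b' @ 1: {1,2,3,4,5,6,7,8}  ✓accept
'c' @ 2: {1,2,3,4,5,6,7,8,9}  ✓accept
'a' @ 3: {1,2,4,7,8,9}  ✓accept
'c' @ 4: {1,2,3,4,5,6,7,8,9}  ✓accept
'a' @ 5: {1,2,4,7,8,9}  ✓accept
'c' @ 6: {1,2,3,4,5,6,7,8,9}  ✓accept
'a' @ 7: {1,2,4,7,8,9}  ✓accept
after full input: {1,2,4,7,8,9}  (accept=1 in)

Answer: ACCEPT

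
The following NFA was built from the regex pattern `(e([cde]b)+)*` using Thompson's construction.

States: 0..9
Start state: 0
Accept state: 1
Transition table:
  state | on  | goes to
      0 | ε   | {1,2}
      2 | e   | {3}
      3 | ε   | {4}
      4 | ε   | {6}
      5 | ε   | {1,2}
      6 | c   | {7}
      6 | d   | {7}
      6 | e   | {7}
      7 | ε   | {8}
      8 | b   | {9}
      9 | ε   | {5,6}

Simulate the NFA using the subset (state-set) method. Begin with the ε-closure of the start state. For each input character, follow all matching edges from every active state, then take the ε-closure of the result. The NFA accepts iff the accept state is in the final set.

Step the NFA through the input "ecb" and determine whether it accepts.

S₀ = ε-closure({0}) = {0,1,2}
'e' @ 1: {3,4,6}
'c' @ 2: {7,8}
'b' @ 3: {1,2,5,6,9}  (accept∈set)
end set {1,2,5,6,9} — state 1 in

Answer: ACCEPT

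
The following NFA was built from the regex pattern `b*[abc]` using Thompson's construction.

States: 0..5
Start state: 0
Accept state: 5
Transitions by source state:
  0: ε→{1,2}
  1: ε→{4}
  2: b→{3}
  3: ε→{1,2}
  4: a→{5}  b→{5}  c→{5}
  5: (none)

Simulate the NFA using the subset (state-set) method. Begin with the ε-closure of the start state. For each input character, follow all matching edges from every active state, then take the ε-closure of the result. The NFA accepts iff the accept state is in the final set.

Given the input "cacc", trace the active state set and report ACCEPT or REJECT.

initial (ε-close {0}): {0,1,2,4}
'c' @ 1: {5}  ✓accept
'a' @ 2: {}  — state set empty
rest 'cc' ignored (set empty)
final: {}; accept 5 not in set

Answer: REJECT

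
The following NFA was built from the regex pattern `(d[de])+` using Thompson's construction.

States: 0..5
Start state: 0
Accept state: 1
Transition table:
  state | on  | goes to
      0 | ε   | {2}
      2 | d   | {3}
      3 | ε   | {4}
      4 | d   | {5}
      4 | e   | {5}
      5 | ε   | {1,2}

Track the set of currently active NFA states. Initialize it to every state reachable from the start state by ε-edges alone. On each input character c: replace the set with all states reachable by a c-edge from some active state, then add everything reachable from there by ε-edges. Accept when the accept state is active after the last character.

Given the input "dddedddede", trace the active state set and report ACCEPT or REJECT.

start: ε-closure({0}) = {0,2}
'd' @ 1: {3,4}
'd' @ 2: {1,2,5}  (accept∈set)
'd' @ 3: {3,4}
'e' @ 4: {1,2,5}  (accept∈set)
'd' @ 5: {3,4}
'd' @ 6: {1,2,5}  (accept∈set)
'd' @ 7: {3,4}
'e' @ 8: {1,2,5}  (accept∈set)
'd' @ 9: {3,4}
'e' @ 10: {1,2,5}  (accept∈set)
final: {1,2,5}; accept 1 in set

Answer: ACCEPT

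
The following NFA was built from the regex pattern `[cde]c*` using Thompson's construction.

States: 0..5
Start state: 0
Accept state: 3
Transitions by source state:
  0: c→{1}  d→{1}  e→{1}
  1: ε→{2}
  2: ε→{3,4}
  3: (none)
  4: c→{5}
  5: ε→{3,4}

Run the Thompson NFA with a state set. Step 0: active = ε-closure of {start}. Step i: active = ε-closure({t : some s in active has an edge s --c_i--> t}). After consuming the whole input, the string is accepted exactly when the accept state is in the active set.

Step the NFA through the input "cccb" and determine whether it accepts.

Answer: REJECT

Derivation:
initial (ε-close {0}): {0}
'c' @ 1: {1,2,3,4}  (accept∈set)
'c' @ 2: {3,4,5}  (accept∈set)
'c' @ 3: {3,4,5}  (accept∈set)
'b' @ 4: {}  — no active states
after full input: {}  (accept=3 not in)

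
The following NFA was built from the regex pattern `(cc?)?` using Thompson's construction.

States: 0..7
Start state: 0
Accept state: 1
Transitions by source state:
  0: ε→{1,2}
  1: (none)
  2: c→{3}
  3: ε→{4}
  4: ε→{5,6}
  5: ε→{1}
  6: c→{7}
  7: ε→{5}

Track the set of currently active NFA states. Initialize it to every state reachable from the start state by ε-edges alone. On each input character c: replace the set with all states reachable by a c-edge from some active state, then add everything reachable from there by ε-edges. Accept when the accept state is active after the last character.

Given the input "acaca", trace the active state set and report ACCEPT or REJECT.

Answer: REJECT

Derivation:
S₀ = ε-closure({0}) = {0,1,2}
'a' @ 1: {}  — state set empty
rest 'caca' ignored (set empty)
after full input: {}  (accept=1 not in)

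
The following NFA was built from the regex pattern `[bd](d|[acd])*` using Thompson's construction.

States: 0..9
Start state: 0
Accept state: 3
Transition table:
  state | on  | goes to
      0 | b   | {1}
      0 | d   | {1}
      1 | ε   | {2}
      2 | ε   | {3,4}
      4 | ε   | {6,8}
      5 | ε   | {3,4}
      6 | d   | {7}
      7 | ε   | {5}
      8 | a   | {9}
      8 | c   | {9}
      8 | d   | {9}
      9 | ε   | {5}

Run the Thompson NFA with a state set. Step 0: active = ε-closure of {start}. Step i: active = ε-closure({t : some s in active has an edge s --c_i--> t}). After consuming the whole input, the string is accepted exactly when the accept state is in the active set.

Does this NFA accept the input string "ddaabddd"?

Answer: REJECT

Derivation:
initial (ε-close {0}): {0}
'd' @ 1: {1,2,3,4,6,8}  ✓accept
'd' @ 2: {3,4,5,6,7,8,9}  ✓accept
'a' @ 3: {3,4,5,6,8,9}  ✓accept
'a' @ 4: {3,4,5,6,8,9}  ✓accept
'b' @ 5: {}  — no active states
rest 'ddd' ignored (set empty)
final: {}; accept 3 not in set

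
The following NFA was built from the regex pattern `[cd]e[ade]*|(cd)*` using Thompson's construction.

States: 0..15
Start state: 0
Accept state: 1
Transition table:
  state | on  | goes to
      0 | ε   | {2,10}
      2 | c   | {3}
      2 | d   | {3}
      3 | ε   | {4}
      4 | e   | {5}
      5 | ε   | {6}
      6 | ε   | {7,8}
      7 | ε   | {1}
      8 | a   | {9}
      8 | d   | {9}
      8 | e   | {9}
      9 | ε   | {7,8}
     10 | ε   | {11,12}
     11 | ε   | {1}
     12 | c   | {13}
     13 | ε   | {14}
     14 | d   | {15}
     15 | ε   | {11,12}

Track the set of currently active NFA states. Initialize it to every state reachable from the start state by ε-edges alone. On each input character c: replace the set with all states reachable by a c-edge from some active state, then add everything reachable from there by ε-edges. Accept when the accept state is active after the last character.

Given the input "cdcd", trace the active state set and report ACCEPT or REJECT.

Answer: ACCEPT

Derivation:
initial (ε-close {0}): {0,1,2,10,11,12}
'c' @ 1: {3,4,13,14}
'd' @ 2: {1,11,12,15}  (accept∈set)
'c' @ 3: {13,14}
'd' @ 4: {1,11,12,15}  (accept∈set)
after full input: {1,11,12,15}  (accept=1 in)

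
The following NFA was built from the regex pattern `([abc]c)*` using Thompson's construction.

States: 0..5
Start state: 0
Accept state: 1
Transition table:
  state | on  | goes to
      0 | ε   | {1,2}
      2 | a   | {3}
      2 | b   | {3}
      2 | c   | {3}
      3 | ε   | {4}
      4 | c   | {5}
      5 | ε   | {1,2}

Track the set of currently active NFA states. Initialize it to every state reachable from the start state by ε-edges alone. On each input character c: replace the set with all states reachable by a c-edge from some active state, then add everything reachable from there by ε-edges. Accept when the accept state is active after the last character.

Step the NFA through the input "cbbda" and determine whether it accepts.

Answer: REJECT

Derivation:
S₀ = ε-closure({0}) = {0,1,2}
'c' @ 1: {3,4}
'b' @ 2: {}  — state set empty
rest 'bda' ignored (set empty)
after full input: {}  (accept=1 not in)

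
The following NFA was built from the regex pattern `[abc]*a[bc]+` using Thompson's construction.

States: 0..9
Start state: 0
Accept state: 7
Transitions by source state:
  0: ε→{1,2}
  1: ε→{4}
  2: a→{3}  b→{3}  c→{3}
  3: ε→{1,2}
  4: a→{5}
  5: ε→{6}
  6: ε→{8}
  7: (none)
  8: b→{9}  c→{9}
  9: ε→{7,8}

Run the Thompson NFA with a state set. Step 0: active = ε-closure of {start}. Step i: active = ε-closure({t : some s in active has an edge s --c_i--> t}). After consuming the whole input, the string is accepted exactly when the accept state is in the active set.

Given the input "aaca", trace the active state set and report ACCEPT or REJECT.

Answer: REJECT

Derivation:
S₀ = ε-closure({0}) = {0,1,2,4}
'a' @ 1: {1,2,3,4,5,6,8}
'a' @ 2: {1,2,3,4,5,6,8}
'c' @ 3: {1,2,3,4,7,8,9}  [accepting]
'a' @ 4: {1,2,3,4,5,6,8}
final: {1,2,3,4,5,6,8}; accept 7 not in set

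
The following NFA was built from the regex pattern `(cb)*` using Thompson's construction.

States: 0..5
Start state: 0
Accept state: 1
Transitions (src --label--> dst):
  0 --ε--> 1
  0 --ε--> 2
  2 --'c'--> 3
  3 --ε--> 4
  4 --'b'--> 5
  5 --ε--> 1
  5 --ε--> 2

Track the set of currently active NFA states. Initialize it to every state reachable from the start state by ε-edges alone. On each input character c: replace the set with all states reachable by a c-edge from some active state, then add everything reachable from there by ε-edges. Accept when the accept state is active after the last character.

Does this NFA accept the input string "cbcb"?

Answer: ACCEPT

Steps:
initial (ε-close {0}): {0,1,2}
'c' @ 1: {3,4}
'b' @ 2: {1,2,5}  ✓accept
'c' @ 3: {3,4}
'b' @ 4: {1,2,5}  ✓accept
end set {1,2,5} — state 1 in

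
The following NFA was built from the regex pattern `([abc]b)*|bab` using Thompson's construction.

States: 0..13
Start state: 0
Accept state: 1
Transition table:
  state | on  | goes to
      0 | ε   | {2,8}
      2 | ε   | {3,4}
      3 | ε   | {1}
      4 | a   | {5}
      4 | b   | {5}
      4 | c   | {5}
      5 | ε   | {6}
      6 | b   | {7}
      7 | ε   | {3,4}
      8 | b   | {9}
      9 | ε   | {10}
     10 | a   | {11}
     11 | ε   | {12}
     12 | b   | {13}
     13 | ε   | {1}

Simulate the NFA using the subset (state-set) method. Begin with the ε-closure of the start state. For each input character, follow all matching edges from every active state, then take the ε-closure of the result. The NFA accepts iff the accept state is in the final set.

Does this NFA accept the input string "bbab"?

S₀ = ε-closure({0}) = {0,1,2,3,4,8}
'b' @ 1: {5,6,9,10}
'b' @ 2: {1,3,4,7}  [accepting]
'a' @ 3: {5,6}
'b' @ 4: {1,3,4,7}  [accepting]
after full input: {1,3,4,7}  (accept=1 in)

Answer: ACCEPT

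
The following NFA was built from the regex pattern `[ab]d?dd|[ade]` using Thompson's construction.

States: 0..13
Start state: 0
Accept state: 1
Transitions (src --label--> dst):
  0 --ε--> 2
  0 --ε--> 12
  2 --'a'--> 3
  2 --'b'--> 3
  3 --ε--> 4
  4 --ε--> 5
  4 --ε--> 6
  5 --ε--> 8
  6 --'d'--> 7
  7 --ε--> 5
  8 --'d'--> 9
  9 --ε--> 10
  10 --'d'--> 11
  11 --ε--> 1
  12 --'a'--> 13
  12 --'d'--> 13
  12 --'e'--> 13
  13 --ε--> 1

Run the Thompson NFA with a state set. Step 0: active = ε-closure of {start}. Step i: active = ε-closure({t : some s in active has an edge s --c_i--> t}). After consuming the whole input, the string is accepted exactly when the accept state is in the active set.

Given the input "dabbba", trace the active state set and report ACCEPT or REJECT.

S₀ = ε-closure({0}) = {0,2,12}
'd' @ 1: {1,13}  (accept∈set)
'a' @ 2: {}  — dead — no transitions
rest 'bbba' ignored (set empty)
final: {}; accept 1 not in set

Answer: REJECT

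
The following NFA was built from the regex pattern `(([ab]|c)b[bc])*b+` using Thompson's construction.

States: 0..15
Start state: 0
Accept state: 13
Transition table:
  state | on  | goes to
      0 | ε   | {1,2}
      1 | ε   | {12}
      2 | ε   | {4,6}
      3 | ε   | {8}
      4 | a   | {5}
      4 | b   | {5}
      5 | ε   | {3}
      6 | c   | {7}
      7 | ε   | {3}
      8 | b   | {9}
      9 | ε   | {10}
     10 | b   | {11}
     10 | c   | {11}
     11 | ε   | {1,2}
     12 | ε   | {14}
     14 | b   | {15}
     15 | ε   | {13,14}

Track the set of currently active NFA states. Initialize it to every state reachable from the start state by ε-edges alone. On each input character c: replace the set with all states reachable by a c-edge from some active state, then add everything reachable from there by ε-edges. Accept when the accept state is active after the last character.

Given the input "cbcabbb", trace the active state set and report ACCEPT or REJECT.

initial (ε-close {0}): {0,1,2,4,6,12,14}
'c' @ 1: {3,7,8}
'b' @ 2: {9,10}
'c' @ 3: {1,2,4,6,11,12,14}
'a' @ 4: {3,5,8}
'b' @ 5: {9,10}
'b' @ 6: {1,2,4,6,11,12,14}
'b' @ 7: {3,5,8,13,14,15}  ✓accept
after full input: {3,5,8,13,14,15}  (accept=13 in)

Answer: ACCEPT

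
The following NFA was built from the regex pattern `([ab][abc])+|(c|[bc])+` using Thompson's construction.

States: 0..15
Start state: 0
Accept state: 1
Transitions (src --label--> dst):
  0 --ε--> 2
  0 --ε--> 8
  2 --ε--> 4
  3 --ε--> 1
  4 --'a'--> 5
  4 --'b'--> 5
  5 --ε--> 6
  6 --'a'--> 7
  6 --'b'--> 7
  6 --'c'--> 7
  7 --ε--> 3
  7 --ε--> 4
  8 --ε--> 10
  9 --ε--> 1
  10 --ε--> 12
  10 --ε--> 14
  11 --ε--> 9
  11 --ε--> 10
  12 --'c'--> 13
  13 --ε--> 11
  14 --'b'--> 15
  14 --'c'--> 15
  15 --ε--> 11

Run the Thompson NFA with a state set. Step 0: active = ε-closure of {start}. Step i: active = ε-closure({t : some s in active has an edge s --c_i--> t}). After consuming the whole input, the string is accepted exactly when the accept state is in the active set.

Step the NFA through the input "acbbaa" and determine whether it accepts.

initial (ε-close {0}): {0,2,4,8,10,12,14}
'a' @ 1: {5,6}
'c' @ 2: {1,3,4,7}  (accept∈set)
'b' @ 3: {5,6}
'b' @ 4: {1,3,4,7}  (accept∈set)
'a' @ 5: {5,6}
'a' @ 6: {1,3,4,7}  (accept∈set)
final: {1,3,4,7}; accept 1 in set

Answer: ACCEPT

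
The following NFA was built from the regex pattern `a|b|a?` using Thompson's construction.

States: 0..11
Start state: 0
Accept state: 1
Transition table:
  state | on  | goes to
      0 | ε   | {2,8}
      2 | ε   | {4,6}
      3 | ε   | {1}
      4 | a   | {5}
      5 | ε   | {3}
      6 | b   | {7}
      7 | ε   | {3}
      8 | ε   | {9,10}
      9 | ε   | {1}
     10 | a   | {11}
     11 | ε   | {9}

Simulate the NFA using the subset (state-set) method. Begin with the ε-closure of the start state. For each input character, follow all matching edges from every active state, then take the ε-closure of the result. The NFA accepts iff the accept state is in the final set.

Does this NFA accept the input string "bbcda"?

Answer: REJECT

Steps:
initial (ε-close {0}): {0,1,2,4,6,8,9,10}
'b' @ 1: {1,3,7}  (accept∈set)
'b' @ 2: {}  — no active states
rest 'cda' ignored (set empty)
end set {} — state 1 not in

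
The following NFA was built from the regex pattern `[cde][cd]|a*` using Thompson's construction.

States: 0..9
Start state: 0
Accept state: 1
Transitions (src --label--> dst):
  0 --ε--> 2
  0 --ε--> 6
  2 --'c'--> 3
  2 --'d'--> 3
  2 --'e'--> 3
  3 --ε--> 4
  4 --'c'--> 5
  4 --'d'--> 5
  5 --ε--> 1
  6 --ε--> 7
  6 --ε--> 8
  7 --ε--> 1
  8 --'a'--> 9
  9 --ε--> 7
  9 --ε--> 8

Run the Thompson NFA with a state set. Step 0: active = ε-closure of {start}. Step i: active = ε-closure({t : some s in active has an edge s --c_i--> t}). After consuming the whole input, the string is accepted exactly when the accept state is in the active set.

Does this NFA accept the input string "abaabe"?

initial (ε-close {0}): {0,1,2,6,7,8}
'a' @ 1: {1,7,8,9}  (accept∈set)
'b' @ 2: {}  — no active states
rest 'aabe' ignored (set empty)
end set {} — state 1 not in

Answer: REJECT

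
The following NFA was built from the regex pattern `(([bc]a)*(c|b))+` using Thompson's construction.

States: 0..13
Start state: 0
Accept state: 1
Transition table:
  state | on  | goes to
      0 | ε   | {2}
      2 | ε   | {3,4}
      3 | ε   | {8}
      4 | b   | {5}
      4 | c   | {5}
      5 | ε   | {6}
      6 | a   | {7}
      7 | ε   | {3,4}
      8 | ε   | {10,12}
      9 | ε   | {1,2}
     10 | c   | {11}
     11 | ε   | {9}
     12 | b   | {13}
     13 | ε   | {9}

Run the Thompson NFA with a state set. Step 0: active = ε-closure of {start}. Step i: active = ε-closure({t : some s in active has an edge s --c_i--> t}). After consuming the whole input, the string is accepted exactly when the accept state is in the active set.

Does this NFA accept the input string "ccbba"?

start: ε-closure({0}) = {0,2,3,4,8,10,12}
'c' @ 1: {1,2,3,4,5,6,8,9,10,11,12}  (accept∈set)
'c' @ 2: {1,2,3,4,5,6,8,9,10,11,12}  (accept∈set)
'b' @ 3: {1,2,3,4,5,6,8,9,10,12,13}  (accept∈set)
'b' @ 4: {1,2,3,4,5,6,8,9,10,12,13}  (accept∈set)
'a' @ 5: {3,4,7,8,10,12}
after full input: {3,4,7,8,10,12}  (accept=1 not in)

Answer: REJECT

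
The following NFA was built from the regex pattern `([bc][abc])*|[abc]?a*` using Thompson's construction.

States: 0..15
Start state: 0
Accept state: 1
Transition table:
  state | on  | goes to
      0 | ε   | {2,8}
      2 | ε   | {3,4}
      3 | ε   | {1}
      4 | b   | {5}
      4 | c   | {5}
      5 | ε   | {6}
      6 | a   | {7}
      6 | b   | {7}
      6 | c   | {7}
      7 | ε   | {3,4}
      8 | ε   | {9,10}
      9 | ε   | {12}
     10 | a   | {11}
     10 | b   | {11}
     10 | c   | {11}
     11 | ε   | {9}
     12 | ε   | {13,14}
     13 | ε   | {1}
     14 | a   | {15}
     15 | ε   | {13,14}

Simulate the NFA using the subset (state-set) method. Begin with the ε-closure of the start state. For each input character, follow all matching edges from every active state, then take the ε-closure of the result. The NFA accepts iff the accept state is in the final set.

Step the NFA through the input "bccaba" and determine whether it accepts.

Answer: ACCEPT

Steps:
start: ε-closure({0}) = {0,1,2,3,4,8,9,10,12,13,14}
'b' @ 1: {1,5,6,9,11,12,13,14}  [accepting]
'c' @ 2: {1,3,4,7}  [accepting]
'c' @ 3: {5,6}
'a' @ 4: {1,3,4,7}  [accepting]
'b' @ 5: {5,6}
'a' @ 6: {1,3,4,7}  [accepting]
after full input: {1,3,4,7}  (accept=1 in)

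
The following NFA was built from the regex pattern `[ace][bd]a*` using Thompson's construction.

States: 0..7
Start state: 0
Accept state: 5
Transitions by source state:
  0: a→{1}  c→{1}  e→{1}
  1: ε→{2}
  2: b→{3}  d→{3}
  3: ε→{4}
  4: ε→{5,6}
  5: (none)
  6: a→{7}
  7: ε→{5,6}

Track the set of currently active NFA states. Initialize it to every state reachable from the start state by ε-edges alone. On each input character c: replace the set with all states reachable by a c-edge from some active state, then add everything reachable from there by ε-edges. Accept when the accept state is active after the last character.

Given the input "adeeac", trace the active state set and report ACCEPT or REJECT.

S₀ = ε-closure({0}) = {0}
'a' @ 1: {1,2}
'd' @ 2: {3,4,5,6}  (accept∈set)
'e' @ 3: {}  — state set empty
rest 'eac' ignored (set empty)
end set {} — state 5 not in

Answer: REJECT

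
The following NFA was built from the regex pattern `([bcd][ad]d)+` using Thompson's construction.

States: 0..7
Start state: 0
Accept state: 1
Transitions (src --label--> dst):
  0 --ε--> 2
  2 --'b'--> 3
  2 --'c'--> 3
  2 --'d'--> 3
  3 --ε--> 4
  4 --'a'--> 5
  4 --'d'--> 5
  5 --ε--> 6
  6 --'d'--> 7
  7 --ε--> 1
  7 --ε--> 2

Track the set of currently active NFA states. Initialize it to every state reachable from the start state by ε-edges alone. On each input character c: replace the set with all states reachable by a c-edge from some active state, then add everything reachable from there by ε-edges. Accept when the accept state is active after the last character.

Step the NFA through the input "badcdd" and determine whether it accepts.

start: ε-closure({0}) = {0,2}
'b' @ 1: {3,4}
'a' @ 2: {5,6}
'd' @ 3: {1,2,7}  ✓accept
'c' @ 4: {3,4}
'd' @ 5: {5,6}
'd' @ 6: {1,2,7}  ✓accept
final: {1,2,7}; accept 1 in set

Answer: ACCEPT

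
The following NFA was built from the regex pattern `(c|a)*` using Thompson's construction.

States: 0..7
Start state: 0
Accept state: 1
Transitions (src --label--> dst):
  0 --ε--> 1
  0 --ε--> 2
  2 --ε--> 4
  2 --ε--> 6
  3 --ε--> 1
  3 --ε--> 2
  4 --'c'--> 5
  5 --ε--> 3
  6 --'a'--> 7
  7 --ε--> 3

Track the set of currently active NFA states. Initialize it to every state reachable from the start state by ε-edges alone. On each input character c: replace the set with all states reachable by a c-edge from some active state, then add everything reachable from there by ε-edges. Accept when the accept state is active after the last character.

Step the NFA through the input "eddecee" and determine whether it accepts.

initial (ε-close {0}): {0,1,2,4,6}
'e' @ 1: {}  — dead — no transitions
rest 'ddecee' ignored (set empty)
final: {}; accept 1 not in set

Answer: REJECT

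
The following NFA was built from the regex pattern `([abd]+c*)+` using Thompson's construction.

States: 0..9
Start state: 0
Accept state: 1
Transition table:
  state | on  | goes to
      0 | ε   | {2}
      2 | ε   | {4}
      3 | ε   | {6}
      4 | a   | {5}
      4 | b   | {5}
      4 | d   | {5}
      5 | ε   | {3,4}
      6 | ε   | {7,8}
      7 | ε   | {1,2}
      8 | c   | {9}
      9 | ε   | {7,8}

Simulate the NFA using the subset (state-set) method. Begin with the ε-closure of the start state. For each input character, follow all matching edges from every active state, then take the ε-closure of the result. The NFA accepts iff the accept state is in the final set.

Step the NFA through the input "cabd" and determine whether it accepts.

initial (ε-close {0}): {0,2,4}
'c' @ 1: {}  — dead — no transitions
rest 'abd' ignored (set empty)
end set {} — state 1 not in

Answer: REJECT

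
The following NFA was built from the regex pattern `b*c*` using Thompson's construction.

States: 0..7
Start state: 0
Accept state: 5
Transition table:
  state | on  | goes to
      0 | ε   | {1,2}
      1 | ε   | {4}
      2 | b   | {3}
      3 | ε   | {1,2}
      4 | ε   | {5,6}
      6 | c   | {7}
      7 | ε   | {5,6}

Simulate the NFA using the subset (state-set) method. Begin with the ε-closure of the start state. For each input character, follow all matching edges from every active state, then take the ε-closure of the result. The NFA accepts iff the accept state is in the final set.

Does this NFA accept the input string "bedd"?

start: ε-closure({0}) = {0,1,2,4,5,6}
'b' @ 1: {1,2,3,4,5,6}  (accept∈set)
'e' @ 2: {}  — state set empty
rest 'dd' ignored (set empty)
final: {}; accept 5 not in set

Answer: REJECT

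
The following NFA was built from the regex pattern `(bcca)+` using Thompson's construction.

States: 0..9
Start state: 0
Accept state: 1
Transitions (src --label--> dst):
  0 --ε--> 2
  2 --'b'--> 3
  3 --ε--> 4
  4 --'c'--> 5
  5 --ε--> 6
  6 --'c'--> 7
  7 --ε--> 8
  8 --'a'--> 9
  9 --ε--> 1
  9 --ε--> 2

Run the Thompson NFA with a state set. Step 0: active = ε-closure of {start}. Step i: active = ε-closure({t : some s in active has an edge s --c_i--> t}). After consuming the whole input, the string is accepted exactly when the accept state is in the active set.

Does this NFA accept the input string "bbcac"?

Answer: REJECT

Derivation:
initial (ε-close {0}): {0,2}
'b' @ 1: {3,4}
'b' @ 2: {}  — no active states
rest 'cac' ignored (set empty)
final: {}; accept 1 not in set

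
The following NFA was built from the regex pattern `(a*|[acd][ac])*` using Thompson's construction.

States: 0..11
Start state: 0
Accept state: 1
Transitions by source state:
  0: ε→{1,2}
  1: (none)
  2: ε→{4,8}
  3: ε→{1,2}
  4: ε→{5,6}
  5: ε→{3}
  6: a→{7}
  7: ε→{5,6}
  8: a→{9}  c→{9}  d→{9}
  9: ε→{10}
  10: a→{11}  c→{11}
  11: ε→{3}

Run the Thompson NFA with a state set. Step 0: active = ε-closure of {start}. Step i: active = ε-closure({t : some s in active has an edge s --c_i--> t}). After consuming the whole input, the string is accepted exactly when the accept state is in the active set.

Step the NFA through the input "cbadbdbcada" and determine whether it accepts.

start: ε-closure({0}) = {0,1,2,3,4,5,6,8}
'c' @ 1: {9,10}
'b' @ 2: {}  — state set empty
rest 'adbdbcada' ignored (set empty)
end set {} — state 1 not in

Answer: REJECT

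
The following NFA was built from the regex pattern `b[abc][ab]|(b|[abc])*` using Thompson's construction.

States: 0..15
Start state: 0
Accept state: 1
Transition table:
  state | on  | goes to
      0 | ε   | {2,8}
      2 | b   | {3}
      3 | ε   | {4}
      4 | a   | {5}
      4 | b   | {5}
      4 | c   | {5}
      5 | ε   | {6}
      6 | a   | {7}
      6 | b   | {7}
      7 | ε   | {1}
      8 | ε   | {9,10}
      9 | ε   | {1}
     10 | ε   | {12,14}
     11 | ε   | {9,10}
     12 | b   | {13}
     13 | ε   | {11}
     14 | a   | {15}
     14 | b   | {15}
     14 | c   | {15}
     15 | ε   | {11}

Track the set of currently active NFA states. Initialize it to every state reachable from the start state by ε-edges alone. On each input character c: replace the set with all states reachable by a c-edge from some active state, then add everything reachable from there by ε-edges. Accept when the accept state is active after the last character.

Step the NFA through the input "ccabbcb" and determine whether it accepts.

Answer: ACCEPT

Derivation:
start: ε-closure({0}) = {0,1,2,8,9,10,12,14}
'c' @ 1: {1,9,10,11,12,14,15}  ✓accept
'c' @ 2: {1,9,10,11,12,14,15}  ✓accept
'a' @ 3: {1,9,10,11,12,14,15}  ✓accept
'b' @ 4: {1,9,10,11,12,13,14,15}  ✓accept
'b' @ 5: {1,9,10,11,12,13,14,15}  ✓accept
'c' @ 6: {1,9,10,11,12,14,15}  ✓accept
'b' @ 7: {1,9,10,11,12,13,14,15}  ✓accept
end set {1,9,10,11,12,13,14,15} — state 1 in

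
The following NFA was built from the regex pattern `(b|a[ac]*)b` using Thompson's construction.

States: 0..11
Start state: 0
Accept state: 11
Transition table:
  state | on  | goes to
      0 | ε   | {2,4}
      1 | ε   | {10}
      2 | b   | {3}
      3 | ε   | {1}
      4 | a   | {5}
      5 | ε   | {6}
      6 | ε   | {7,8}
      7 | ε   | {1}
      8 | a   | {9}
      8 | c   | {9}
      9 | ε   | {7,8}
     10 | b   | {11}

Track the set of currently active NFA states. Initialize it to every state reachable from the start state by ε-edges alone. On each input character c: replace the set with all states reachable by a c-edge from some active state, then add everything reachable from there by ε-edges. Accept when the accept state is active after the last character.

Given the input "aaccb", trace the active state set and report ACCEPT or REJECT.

initial (ε-close {0}): {0,2,4}
'a' @ 1: {1,5,6,7,8,10}
'a' @ 2: {1,7,8,9,10}
'c' @ 3: {1,7,8,9,10}
'c' @ 4: {1,7,8,9,10}
'b' @ 5: {11}  ✓accept
end set {11} — state 11 in

Answer: ACCEPT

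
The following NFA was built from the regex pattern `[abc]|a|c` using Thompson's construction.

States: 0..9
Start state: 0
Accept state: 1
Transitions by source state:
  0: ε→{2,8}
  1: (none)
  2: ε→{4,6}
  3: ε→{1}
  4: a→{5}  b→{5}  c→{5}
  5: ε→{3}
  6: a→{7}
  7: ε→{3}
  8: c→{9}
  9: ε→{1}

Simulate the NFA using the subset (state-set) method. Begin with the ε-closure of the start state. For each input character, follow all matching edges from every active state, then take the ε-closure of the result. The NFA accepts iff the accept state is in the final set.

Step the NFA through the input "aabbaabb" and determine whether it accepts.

S₀ = ε-closure({0}) = {0,2,4,6,8}
'a' @ 1: {1,3,5,7}  ✓accept
'a' @ 2: {}  — no active states
rest 'bbaabb' ignored (set empty)
end set {} — state 1 not in

Answer: REJECT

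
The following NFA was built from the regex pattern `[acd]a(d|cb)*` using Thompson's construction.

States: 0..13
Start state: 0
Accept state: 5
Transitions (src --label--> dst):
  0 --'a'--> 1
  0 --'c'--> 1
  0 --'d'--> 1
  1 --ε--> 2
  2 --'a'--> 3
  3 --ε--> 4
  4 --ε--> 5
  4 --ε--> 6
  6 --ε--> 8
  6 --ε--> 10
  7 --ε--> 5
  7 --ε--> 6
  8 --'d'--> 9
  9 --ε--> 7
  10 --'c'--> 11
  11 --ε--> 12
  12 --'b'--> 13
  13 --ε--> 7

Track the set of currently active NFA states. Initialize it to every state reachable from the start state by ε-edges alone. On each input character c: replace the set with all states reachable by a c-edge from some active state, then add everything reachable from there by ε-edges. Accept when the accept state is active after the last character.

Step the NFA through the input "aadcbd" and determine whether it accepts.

start: ε-closure({0}) = {0}
'a' @ 1: {1,2}
'a' @ 2: {3,4,5,6,8,10}  [accepting]
'd' @ 3: {5,6,7,8,9,10}  [accepting]
'c' @ 4: {11,12}
'b' @ 5: {5,6,7,8,10,13}  [accepting]
'd' @ 6: {5,6,7,8,9,10}  [accepting]
final: {5,6,7,8,9,10}; accept 5 in set

Answer: ACCEPT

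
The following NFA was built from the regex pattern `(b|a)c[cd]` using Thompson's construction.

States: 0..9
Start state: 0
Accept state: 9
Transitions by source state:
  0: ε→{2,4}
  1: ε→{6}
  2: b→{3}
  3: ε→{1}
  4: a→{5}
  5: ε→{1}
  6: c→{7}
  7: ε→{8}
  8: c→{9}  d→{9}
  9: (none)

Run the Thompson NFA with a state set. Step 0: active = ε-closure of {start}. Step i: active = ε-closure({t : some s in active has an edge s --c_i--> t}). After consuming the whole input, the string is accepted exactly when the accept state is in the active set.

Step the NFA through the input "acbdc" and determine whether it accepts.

Answer: REJECT

Steps:
S₀ = ε-closure({0}) = {0,2,4}
'a' @ 1: {1,5,6}
'c' @ 2: {7,8}
'b' @ 3: {}  — state set empty
rest 'dc' ignored (set empty)
end set {} — state 9 not in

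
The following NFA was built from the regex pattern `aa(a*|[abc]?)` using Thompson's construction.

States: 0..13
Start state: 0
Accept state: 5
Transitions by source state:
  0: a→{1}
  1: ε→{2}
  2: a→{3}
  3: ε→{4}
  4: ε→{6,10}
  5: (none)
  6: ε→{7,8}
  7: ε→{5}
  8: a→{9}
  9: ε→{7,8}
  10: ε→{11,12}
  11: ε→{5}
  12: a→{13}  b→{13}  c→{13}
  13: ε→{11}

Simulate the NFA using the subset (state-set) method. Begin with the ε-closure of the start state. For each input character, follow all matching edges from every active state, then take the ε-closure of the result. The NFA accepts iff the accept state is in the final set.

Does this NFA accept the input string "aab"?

Answer: ACCEPT

Derivation:
start: ε-closure({0}) = {0}
'a' @ 1: {1,2}
'a' @ 2: {3,4,5,6,7,8,10,11,12}  [accepting]
'b' @ 3: {5,11,13}  [accepting]
after full input: {5,11,13}  (accept=5 in)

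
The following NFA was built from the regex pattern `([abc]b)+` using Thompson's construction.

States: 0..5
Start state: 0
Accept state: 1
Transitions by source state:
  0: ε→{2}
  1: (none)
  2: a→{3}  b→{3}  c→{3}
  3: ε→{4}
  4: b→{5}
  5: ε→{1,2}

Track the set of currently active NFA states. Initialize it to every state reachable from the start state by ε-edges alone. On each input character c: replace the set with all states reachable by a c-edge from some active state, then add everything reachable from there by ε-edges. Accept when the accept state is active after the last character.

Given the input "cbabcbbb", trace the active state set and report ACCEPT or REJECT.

start: ε-closure({0}) = {0,2}
'c' @ 1: {3,4}
'b' @ 2: {1,2,5}  ✓accept
'a' @ 3: {3,4}
'b' @ 4: {1,2,5}  ✓accept
'c' @ 5: {3,4}
'b' @ 6: {1,2,5}  ✓accept
'b' @ 7: {3,4}
'b' @ 8: {1,2,5}  ✓accept
final: {1,2,5}; accept 1 in set

Answer: ACCEPT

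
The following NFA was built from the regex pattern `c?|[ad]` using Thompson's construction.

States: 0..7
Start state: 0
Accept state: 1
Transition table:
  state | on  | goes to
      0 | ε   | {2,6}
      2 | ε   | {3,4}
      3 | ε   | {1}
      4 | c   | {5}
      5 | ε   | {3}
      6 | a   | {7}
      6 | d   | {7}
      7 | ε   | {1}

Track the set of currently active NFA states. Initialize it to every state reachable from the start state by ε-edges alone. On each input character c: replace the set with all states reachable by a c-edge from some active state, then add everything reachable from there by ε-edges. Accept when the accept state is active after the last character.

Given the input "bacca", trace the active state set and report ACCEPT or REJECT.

initial (ε-close {0}): {0,1,2,3,4,6}
'b' @ 1: {}  — state set empty
rest 'acca' ignored (set empty)
end set {} — state 1 not in

Answer: REJECT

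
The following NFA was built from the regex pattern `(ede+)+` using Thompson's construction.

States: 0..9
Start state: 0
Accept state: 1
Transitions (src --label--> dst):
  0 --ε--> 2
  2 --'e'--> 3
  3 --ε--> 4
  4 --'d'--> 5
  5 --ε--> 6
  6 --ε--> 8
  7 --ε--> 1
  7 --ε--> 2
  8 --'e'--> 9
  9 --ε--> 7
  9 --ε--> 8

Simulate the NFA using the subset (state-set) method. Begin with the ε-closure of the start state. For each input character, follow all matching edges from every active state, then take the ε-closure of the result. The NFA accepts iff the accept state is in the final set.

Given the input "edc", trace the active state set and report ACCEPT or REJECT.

Answer: REJECT

Steps:
initial (ε-close {0}): {0,2}
'e' @ 1: {3,4}
'd' @ 2: {5,6,8}
'c' @ 3: {}  — dead — no transitions
after full input: {}  (accept=1 not in)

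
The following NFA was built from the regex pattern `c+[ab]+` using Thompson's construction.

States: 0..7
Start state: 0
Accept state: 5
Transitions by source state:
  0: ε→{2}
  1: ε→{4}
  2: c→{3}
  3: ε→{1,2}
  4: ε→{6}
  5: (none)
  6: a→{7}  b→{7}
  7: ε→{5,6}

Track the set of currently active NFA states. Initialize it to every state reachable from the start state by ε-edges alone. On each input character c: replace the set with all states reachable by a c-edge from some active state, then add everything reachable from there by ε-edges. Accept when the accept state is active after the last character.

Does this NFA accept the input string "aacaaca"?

Answer: REJECT

Derivation:
S₀ = ε-closure({0}) = {0,2}
'a' @ 1: {}  — state set empty
rest 'acaaca' ignored (set empty)
after full input: {}  (accept=5 not in)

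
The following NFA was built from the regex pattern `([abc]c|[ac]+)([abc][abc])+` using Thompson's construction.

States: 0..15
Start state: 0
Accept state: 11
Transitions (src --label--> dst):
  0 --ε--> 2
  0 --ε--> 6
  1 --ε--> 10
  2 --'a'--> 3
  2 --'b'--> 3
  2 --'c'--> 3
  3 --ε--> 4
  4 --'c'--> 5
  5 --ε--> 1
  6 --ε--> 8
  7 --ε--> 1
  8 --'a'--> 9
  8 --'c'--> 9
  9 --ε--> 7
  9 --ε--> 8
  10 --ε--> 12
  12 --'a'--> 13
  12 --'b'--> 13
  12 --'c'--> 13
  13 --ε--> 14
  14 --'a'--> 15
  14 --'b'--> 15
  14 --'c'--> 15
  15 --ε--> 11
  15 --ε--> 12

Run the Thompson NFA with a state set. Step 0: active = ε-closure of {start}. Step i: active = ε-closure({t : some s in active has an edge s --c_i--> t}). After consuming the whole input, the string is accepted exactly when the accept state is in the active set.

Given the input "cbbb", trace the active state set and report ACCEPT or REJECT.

S₀ = ε-closure({0}) = {0,2,6,8}
'c' @ 1: {1,3,4,7,8,9,10,12}
'b' @ 2: {13,14}
'b' @ 3: {11,12,15}  (accept∈set)
'b' @ 4: {13,14}
final: {13,14}; accept 11 not in set

Answer: REJECT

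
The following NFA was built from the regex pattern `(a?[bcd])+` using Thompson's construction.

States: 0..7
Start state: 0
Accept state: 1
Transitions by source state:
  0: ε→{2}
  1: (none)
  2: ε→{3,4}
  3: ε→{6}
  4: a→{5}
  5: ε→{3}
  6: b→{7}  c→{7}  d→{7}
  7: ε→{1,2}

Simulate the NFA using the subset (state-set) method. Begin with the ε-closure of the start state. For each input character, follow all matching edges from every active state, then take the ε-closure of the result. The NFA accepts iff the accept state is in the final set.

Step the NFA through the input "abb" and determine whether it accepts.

Answer: ACCEPT

Derivation:
initial (ε-close {0}): {0,2,3,4,6}
'a' @ 1: {3,5,6}
'b' @ 2: {1,2,3,4,6,7}  [accepting]
'b' @ 3: {1,2,3,4,6,7}  [accepting]
after full input: {1,2,3,4,6,7}  (accept=1 in)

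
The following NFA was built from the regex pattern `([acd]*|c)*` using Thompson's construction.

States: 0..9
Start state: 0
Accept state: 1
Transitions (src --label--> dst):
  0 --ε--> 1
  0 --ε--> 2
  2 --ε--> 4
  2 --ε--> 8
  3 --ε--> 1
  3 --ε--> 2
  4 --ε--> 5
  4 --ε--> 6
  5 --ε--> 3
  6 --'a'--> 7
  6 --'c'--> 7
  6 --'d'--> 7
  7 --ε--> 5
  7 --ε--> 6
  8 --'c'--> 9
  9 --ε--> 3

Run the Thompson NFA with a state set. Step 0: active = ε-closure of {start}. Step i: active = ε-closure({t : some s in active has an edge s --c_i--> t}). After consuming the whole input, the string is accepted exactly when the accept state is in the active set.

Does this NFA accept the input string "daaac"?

Answer: ACCEPT

Steps:
S₀ = ε-closure({0}) = {0,1,2,3,4,5,6,8}
'd' @ 1: {1,2,3,4,5,6,7,8}  ✓accept
'a' @ 2: {1,2,3,4,5,6,7,8}  ✓accept
'a' @ 3: {1,2,3,4,5,6,7,8}  ✓accept
'a' @ 4: {1,2,3,4,5,6,7,8}  ✓accept
'c' @ 5: {1,2,3,4,5,6,7,8,9}  ✓accept
after full input: {1,2,3,4,5,6,7,8,9}  (accept=1 in)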